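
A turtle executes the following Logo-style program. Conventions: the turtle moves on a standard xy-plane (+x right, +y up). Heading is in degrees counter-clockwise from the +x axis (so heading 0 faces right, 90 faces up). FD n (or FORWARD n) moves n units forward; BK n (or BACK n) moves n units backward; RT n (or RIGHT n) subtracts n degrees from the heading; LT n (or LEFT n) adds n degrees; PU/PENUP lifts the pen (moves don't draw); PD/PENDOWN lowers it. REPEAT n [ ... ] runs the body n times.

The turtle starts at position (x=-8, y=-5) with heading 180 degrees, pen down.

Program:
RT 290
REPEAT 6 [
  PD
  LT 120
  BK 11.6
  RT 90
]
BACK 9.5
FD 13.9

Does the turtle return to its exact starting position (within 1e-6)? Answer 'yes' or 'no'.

Answer: no

Derivation:
Executing turtle program step by step:
Start: pos=(-8,-5), heading=180, pen down
RT 290: heading 180 -> 250
REPEAT 6 [
  -- iteration 1/6 --
  PD: pen down
  LT 120: heading 250 -> 10
  BK 11.6: (-8,-5) -> (-19.424,-7.014) [heading=10, draw]
  RT 90: heading 10 -> 280
  -- iteration 2/6 --
  PD: pen down
  LT 120: heading 280 -> 40
  BK 11.6: (-19.424,-7.014) -> (-28.31,-14.471) [heading=40, draw]
  RT 90: heading 40 -> 310
  -- iteration 3/6 --
  PD: pen down
  LT 120: heading 310 -> 70
  BK 11.6: (-28.31,-14.471) -> (-32.277,-25.371) [heading=70, draw]
  RT 90: heading 70 -> 340
  -- iteration 4/6 --
  PD: pen down
  LT 120: heading 340 -> 100
  BK 11.6: (-32.277,-25.371) -> (-30.263,-36.795) [heading=100, draw]
  RT 90: heading 100 -> 10
  -- iteration 5/6 --
  PD: pen down
  LT 120: heading 10 -> 130
  BK 11.6: (-30.263,-36.795) -> (-22.807,-45.681) [heading=130, draw]
  RT 90: heading 130 -> 40
  -- iteration 6/6 --
  PD: pen down
  LT 120: heading 40 -> 160
  BK 11.6: (-22.807,-45.681) -> (-11.906,-49.648) [heading=160, draw]
  RT 90: heading 160 -> 70
]
BK 9.5: (-11.906,-49.648) -> (-15.155,-58.575) [heading=70, draw]
FD 13.9: (-15.155,-58.575) -> (-10.401,-45.514) [heading=70, draw]
Final: pos=(-10.401,-45.514), heading=70, 8 segment(s) drawn

Start position: (-8, -5)
Final position: (-10.401, -45.514)
Distance = 40.585; >= 1e-6 -> NOT closed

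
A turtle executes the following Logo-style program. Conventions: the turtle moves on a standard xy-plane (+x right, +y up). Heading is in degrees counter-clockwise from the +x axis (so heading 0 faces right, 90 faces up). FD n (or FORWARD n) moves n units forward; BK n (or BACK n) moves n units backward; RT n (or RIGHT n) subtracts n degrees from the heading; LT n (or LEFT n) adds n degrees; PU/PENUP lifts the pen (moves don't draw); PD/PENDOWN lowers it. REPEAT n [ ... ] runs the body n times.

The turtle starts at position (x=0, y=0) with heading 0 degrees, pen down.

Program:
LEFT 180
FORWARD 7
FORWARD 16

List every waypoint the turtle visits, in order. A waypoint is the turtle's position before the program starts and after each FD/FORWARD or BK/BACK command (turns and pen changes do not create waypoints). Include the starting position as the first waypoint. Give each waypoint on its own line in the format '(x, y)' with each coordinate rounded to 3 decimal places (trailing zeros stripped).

Executing turtle program step by step:
Start: pos=(0,0), heading=0, pen down
LT 180: heading 0 -> 180
FD 7: (0,0) -> (-7,0) [heading=180, draw]
FD 16: (-7,0) -> (-23,0) [heading=180, draw]
Final: pos=(-23,0), heading=180, 2 segment(s) drawn
Waypoints (3 total):
(0, 0)
(-7, 0)
(-23, 0)

Answer: (0, 0)
(-7, 0)
(-23, 0)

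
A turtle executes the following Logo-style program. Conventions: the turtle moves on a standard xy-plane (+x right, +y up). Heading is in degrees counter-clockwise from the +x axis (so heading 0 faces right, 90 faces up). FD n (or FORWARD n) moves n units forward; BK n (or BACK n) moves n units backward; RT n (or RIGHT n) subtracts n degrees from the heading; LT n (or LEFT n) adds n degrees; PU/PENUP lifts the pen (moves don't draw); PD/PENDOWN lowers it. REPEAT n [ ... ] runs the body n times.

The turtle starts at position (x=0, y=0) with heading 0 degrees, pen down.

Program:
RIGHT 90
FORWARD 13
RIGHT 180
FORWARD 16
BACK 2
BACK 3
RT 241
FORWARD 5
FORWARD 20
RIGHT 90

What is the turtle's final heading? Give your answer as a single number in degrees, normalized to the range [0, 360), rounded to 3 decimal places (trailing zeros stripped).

Answer: 119

Derivation:
Executing turtle program step by step:
Start: pos=(0,0), heading=0, pen down
RT 90: heading 0 -> 270
FD 13: (0,0) -> (0,-13) [heading=270, draw]
RT 180: heading 270 -> 90
FD 16: (0,-13) -> (0,3) [heading=90, draw]
BK 2: (0,3) -> (0,1) [heading=90, draw]
BK 3: (0,1) -> (0,-2) [heading=90, draw]
RT 241: heading 90 -> 209
FD 5: (0,-2) -> (-4.373,-4.424) [heading=209, draw]
FD 20: (-4.373,-4.424) -> (-21.865,-14.12) [heading=209, draw]
RT 90: heading 209 -> 119
Final: pos=(-21.865,-14.12), heading=119, 6 segment(s) drawn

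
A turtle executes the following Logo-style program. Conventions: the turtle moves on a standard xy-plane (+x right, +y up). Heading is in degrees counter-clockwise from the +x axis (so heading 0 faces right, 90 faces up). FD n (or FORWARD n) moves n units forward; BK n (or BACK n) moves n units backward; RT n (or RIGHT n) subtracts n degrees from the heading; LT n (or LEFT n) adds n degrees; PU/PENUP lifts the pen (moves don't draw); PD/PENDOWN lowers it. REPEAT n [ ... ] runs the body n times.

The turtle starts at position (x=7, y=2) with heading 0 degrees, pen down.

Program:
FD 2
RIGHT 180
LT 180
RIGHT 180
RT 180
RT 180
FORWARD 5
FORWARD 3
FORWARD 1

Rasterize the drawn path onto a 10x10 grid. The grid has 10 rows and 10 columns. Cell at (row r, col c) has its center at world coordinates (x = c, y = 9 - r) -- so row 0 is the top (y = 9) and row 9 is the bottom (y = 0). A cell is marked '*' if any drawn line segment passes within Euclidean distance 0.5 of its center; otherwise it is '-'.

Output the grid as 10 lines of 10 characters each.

Answer: ----------
----------
----------
----------
----------
----------
----------
**********
----------
----------

Derivation:
Segment 0: (7,2) -> (9,2)
Segment 1: (9,2) -> (4,2)
Segment 2: (4,2) -> (1,2)
Segment 3: (1,2) -> (0,2)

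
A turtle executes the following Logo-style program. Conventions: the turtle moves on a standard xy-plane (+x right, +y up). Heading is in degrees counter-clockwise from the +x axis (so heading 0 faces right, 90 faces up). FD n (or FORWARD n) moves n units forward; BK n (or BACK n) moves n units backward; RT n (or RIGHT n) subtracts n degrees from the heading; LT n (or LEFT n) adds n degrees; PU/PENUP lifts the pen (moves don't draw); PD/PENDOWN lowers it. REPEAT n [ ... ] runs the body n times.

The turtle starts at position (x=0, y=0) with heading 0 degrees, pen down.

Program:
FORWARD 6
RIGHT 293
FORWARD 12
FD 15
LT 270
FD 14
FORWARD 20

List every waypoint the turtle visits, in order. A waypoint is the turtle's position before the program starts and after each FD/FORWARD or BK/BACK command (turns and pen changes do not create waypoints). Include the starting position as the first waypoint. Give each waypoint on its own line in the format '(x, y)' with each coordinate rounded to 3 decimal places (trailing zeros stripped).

Executing turtle program step by step:
Start: pos=(0,0), heading=0, pen down
FD 6: (0,0) -> (6,0) [heading=0, draw]
RT 293: heading 0 -> 67
FD 12: (6,0) -> (10.689,11.046) [heading=67, draw]
FD 15: (10.689,11.046) -> (16.55,24.854) [heading=67, draw]
LT 270: heading 67 -> 337
FD 14: (16.55,24.854) -> (29.437,19.383) [heading=337, draw]
FD 20: (29.437,19.383) -> (47.847,11.569) [heading=337, draw]
Final: pos=(47.847,11.569), heading=337, 5 segment(s) drawn
Waypoints (6 total):
(0, 0)
(6, 0)
(10.689, 11.046)
(16.55, 24.854)
(29.437, 19.383)
(47.847, 11.569)

Answer: (0, 0)
(6, 0)
(10.689, 11.046)
(16.55, 24.854)
(29.437, 19.383)
(47.847, 11.569)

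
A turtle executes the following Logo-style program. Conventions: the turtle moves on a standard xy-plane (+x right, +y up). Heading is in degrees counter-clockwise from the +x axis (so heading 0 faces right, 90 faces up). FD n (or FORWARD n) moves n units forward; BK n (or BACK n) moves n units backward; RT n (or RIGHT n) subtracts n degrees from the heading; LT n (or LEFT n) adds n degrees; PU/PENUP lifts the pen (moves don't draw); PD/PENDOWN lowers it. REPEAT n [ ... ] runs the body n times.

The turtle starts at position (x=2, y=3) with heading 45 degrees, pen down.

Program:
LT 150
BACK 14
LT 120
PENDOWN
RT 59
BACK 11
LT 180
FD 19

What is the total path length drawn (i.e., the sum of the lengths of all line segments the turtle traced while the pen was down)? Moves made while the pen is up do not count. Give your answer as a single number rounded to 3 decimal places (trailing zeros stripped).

Executing turtle program step by step:
Start: pos=(2,3), heading=45, pen down
LT 150: heading 45 -> 195
BK 14: (2,3) -> (15.523,6.623) [heading=195, draw]
LT 120: heading 195 -> 315
PD: pen down
RT 59: heading 315 -> 256
BK 11: (15.523,6.623) -> (18.184,17.297) [heading=256, draw]
LT 180: heading 256 -> 76
FD 19: (18.184,17.297) -> (22.781,35.732) [heading=76, draw]
Final: pos=(22.781,35.732), heading=76, 3 segment(s) drawn

Segment lengths:
  seg 1: (2,3) -> (15.523,6.623), length = 14
  seg 2: (15.523,6.623) -> (18.184,17.297), length = 11
  seg 3: (18.184,17.297) -> (22.781,35.732), length = 19
Total = 44

Answer: 44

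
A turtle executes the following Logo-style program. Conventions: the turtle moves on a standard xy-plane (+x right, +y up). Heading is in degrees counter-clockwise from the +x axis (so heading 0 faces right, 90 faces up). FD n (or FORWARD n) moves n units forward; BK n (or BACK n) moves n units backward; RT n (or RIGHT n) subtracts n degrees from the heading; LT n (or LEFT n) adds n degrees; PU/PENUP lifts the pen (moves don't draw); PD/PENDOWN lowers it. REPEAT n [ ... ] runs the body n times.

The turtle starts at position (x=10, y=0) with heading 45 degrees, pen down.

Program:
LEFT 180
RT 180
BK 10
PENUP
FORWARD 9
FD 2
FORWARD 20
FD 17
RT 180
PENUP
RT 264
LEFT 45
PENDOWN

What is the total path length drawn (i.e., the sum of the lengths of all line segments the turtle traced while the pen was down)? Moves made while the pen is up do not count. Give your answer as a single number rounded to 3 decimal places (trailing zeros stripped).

Executing turtle program step by step:
Start: pos=(10,0), heading=45, pen down
LT 180: heading 45 -> 225
RT 180: heading 225 -> 45
BK 10: (10,0) -> (2.929,-7.071) [heading=45, draw]
PU: pen up
FD 9: (2.929,-7.071) -> (9.293,-0.707) [heading=45, move]
FD 2: (9.293,-0.707) -> (10.707,0.707) [heading=45, move]
FD 20: (10.707,0.707) -> (24.849,14.849) [heading=45, move]
FD 17: (24.849,14.849) -> (36.87,26.87) [heading=45, move]
RT 180: heading 45 -> 225
PU: pen up
RT 264: heading 225 -> 321
LT 45: heading 321 -> 6
PD: pen down
Final: pos=(36.87,26.87), heading=6, 1 segment(s) drawn

Segment lengths:
  seg 1: (10,0) -> (2.929,-7.071), length = 10
Total = 10

Answer: 10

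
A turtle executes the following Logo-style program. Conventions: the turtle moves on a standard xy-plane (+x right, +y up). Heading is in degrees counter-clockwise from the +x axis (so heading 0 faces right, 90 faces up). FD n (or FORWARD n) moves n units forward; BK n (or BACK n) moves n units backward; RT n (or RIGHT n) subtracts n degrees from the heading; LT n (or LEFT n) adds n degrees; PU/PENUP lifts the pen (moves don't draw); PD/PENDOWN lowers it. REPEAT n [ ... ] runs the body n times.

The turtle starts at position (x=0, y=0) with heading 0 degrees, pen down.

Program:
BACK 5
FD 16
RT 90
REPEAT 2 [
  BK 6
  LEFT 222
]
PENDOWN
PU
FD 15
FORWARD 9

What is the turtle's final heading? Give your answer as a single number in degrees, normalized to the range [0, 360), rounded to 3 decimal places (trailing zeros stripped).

Answer: 354

Derivation:
Executing turtle program step by step:
Start: pos=(0,0), heading=0, pen down
BK 5: (0,0) -> (-5,0) [heading=0, draw]
FD 16: (-5,0) -> (11,0) [heading=0, draw]
RT 90: heading 0 -> 270
REPEAT 2 [
  -- iteration 1/2 --
  BK 6: (11,0) -> (11,6) [heading=270, draw]
  LT 222: heading 270 -> 132
  -- iteration 2/2 --
  BK 6: (11,6) -> (15.015,1.541) [heading=132, draw]
  LT 222: heading 132 -> 354
]
PD: pen down
PU: pen up
FD 15: (15.015,1.541) -> (29.933,-0.027) [heading=354, move]
FD 9: (29.933,-0.027) -> (38.883,-0.968) [heading=354, move]
Final: pos=(38.883,-0.968), heading=354, 4 segment(s) drawn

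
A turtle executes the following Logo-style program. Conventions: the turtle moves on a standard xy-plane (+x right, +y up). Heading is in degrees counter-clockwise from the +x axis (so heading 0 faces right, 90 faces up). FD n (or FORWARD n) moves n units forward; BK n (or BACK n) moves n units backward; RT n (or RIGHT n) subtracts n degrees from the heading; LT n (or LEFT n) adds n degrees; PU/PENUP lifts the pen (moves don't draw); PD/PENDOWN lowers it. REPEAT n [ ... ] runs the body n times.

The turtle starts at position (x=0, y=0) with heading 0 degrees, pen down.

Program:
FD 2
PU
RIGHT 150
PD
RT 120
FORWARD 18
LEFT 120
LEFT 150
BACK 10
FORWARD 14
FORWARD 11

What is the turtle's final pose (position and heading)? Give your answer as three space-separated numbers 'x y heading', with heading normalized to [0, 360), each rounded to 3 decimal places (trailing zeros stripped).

Answer: 17 18 0

Derivation:
Executing turtle program step by step:
Start: pos=(0,0), heading=0, pen down
FD 2: (0,0) -> (2,0) [heading=0, draw]
PU: pen up
RT 150: heading 0 -> 210
PD: pen down
RT 120: heading 210 -> 90
FD 18: (2,0) -> (2,18) [heading=90, draw]
LT 120: heading 90 -> 210
LT 150: heading 210 -> 0
BK 10: (2,18) -> (-8,18) [heading=0, draw]
FD 14: (-8,18) -> (6,18) [heading=0, draw]
FD 11: (6,18) -> (17,18) [heading=0, draw]
Final: pos=(17,18), heading=0, 5 segment(s) drawn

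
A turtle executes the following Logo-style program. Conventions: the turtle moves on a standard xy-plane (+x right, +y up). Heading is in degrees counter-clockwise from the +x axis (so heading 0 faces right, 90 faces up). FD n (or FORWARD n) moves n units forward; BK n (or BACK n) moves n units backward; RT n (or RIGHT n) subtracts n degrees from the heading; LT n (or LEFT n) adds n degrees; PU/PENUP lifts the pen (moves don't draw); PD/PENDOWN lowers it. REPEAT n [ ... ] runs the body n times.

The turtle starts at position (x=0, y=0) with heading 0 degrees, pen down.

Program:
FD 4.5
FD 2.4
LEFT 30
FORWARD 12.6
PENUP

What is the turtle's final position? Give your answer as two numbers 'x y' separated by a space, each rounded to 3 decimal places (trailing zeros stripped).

Answer: 17.812 6.3

Derivation:
Executing turtle program step by step:
Start: pos=(0,0), heading=0, pen down
FD 4.5: (0,0) -> (4.5,0) [heading=0, draw]
FD 2.4: (4.5,0) -> (6.9,0) [heading=0, draw]
LT 30: heading 0 -> 30
FD 12.6: (6.9,0) -> (17.812,6.3) [heading=30, draw]
PU: pen up
Final: pos=(17.812,6.3), heading=30, 3 segment(s) drawn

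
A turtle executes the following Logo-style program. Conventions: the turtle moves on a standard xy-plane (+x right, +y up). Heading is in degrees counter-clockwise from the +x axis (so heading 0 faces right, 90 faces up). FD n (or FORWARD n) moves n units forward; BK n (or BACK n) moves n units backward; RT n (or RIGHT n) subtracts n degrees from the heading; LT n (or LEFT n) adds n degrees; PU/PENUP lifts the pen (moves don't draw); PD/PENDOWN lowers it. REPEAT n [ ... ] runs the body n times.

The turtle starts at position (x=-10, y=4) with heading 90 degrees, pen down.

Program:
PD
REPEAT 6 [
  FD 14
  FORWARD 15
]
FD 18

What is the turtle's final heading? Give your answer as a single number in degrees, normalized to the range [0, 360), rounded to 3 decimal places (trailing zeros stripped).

Executing turtle program step by step:
Start: pos=(-10,4), heading=90, pen down
PD: pen down
REPEAT 6 [
  -- iteration 1/6 --
  FD 14: (-10,4) -> (-10,18) [heading=90, draw]
  FD 15: (-10,18) -> (-10,33) [heading=90, draw]
  -- iteration 2/6 --
  FD 14: (-10,33) -> (-10,47) [heading=90, draw]
  FD 15: (-10,47) -> (-10,62) [heading=90, draw]
  -- iteration 3/6 --
  FD 14: (-10,62) -> (-10,76) [heading=90, draw]
  FD 15: (-10,76) -> (-10,91) [heading=90, draw]
  -- iteration 4/6 --
  FD 14: (-10,91) -> (-10,105) [heading=90, draw]
  FD 15: (-10,105) -> (-10,120) [heading=90, draw]
  -- iteration 5/6 --
  FD 14: (-10,120) -> (-10,134) [heading=90, draw]
  FD 15: (-10,134) -> (-10,149) [heading=90, draw]
  -- iteration 6/6 --
  FD 14: (-10,149) -> (-10,163) [heading=90, draw]
  FD 15: (-10,163) -> (-10,178) [heading=90, draw]
]
FD 18: (-10,178) -> (-10,196) [heading=90, draw]
Final: pos=(-10,196), heading=90, 13 segment(s) drawn

Answer: 90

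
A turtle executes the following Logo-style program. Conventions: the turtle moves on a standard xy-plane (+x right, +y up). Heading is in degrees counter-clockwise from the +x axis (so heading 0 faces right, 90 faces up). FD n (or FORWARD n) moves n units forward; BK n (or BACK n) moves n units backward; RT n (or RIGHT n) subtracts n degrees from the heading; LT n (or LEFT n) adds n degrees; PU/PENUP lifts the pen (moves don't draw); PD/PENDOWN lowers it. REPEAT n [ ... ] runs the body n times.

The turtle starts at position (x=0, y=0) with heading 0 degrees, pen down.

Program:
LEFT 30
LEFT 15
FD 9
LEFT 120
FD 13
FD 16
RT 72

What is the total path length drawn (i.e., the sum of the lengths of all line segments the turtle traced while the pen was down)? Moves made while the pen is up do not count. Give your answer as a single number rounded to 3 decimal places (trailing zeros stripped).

Answer: 38

Derivation:
Executing turtle program step by step:
Start: pos=(0,0), heading=0, pen down
LT 30: heading 0 -> 30
LT 15: heading 30 -> 45
FD 9: (0,0) -> (6.364,6.364) [heading=45, draw]
LT 120: heading 45 -> 165
FD 13: (6.364,6.364) -> (-6.193,9.729) [heading=165, draw]
FD 16: (-6.193,9.729) -> (-21.648,13.87) [heading=165, draw]
RT 72: heading 165 -> 93
Final: pos=(-21.648,13.87), heading=93, 3 segment(s) drawn

Segment lengths:
  seg 1: (0,0) -> (6.364,6.364), length = 9
  seg 2: (6.364,6.364) -> (-6.193,9.729), length = 13
  seg 3: (-6.193,9.729) -> (-21.648,13.87), length = 16
Total = 38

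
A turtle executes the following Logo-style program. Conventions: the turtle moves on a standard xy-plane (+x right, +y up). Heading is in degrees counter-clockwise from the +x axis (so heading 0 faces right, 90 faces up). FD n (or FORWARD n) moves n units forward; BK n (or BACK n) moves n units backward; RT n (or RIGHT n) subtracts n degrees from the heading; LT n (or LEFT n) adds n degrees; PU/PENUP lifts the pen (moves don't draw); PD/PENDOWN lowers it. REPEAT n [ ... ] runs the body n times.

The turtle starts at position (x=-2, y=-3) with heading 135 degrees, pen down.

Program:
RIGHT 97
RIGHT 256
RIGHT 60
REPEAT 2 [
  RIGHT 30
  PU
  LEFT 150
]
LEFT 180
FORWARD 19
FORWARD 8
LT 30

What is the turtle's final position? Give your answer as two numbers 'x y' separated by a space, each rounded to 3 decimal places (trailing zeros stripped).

Executing turtle program step by step:
Start: pos=(-2,-3), heading=135, pen down
RT 97: heading 135 -> 38
RT 256: heading 38 -> 142
RT 60: heading 142 -> 82
REPEAT 2 [
  -- iteration 1/2 --
  RT 30: heading 82 -> 52
  PU: pen up
  LT 150: heading 52 -> 202
  -- iteration 2/2 --
  RT 30: heading 202 -> 172
  PU: pen up
  LT 150: heading 172 -> 322
]
LT 180: heading 322 -> 142
FD 19: (-2,-3) -> (-16.972,8.698) [heading=142, move]
FD 8: (-16.972,8.698) -> (-23.276,13.623) [heading=142, move]
LT 30: heading 142 -> 172
Final: pos=(-23.276,13.623), heading=172, 0 segment(s) drawn

Answer: -23.276 13.623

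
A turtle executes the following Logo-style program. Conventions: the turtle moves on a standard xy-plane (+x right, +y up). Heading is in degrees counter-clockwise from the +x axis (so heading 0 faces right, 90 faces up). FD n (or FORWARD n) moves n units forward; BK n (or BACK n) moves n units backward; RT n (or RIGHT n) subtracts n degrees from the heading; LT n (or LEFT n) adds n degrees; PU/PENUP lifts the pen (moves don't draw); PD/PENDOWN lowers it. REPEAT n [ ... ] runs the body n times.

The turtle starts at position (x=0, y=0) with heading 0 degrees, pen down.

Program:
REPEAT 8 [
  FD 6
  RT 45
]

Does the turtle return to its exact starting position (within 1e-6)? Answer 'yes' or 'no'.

Executing turtle program step by step:
Start: pos=(0,0), heading=0, pen down
REPEAT 8 [
  -- iteration 1/8 --
  FD 6: (0,0) -> (6,0) [heading=0, draw]
  RT 45: heading 0 -> 315
  -- iteration 2/8 --
  FD 6: (6,0) -> (10.243,-4.243) [heading=315, draw]
  RT 45: heading 315 -> 270
  -- iteration 3/8 --
  FD 6: (10.243,-4.243) -> (10.243,-10.243) [heading=270, draw]
  RT 45: heading 270 -> 225
  -- iteration 4/8 --
  FD 6: (10.243,-10.243) -> (6,-14.485) [heading=225, draw]
  RT 45: heading 225 -> 180
  -- iteration 5/8 --
  FD 6: (6,-14.485) -> (0,-14.485) [heading=180, draw]
  RT 45: heading 180 -> 135
  -- iteration 6/8 --
  FD 6: (0,-14.485) -> (-4.243,-10.243) [heading=135, draw]
  RT 45: heading 135 -> 90
  -- iteration 7/8 --
  FD 6: (-4.243,-10.243) -> (-4.243,-4.243) [heading=90, draw]
  RT 45: heading 90 -> 45
  -- iteration 8/8 --
  FD 6: (-4.243,-4.243) -> (0,0) [heading=45, draw]
  RT 45: heading 45 -> 0
]
Final: pos=(0,0), heading=0, 8 segment(s) drawn

Start position: (0, 0)
Final position: (0, 0)
Distance = 0; < 1e-6 -> CLOSED

Answer: yes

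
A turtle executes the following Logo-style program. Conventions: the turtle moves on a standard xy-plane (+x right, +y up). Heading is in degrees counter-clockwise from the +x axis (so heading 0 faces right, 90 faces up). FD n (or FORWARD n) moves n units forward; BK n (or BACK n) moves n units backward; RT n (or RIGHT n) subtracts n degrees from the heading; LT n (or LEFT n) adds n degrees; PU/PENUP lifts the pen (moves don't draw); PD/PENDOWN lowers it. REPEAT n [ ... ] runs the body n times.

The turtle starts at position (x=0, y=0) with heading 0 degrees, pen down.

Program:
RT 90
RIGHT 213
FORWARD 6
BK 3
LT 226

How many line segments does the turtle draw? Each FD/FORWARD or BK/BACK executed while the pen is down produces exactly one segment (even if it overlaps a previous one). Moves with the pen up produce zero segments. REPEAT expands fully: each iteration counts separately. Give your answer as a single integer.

Executing turtle program step by step:
Start: pos=(0,0), heading=0, pen down
RT 90: heading 0 -> 270
RT 213: heading 270 -> 57
FD 6: (0,0) -> (3.268,5.032) [heading=57, draw]
BK 3: (3.268,5.032) -> (1.634,2.516) [heading=57, draw]
LT 226: heading 57 -> 283
Final: pos=(1.634,2.516), heading=283, 2 segment(s) drawn
Segments drawn: 2

Answer: 2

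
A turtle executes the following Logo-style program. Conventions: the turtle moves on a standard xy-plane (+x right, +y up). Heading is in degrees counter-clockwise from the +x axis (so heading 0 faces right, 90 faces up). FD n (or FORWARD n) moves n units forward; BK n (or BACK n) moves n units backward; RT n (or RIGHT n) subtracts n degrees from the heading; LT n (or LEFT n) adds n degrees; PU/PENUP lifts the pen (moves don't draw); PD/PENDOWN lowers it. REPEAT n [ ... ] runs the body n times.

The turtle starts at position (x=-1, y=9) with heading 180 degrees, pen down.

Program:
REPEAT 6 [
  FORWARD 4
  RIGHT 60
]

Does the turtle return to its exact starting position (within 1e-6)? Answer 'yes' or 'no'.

Answer: yes

Derivation:
Executing turtle program step by step:
Start: pos=(-1,9), heading=180, pen down
REPEAT 6 [
  -- iteration 1/6 --
  FD 4: (-1,9) -> (-5,9) [heading=180, draw]
  RT 60: heading 180 -> 120
  -- iteration 2/6 --
  FD 4: (-5,9) -> (-7,12.464) [heading=120, draw]
  RT 60: heading 120 -> 60
  -- iteration 3/6 --
  FD 4: (-7,12.464) -> (-5,15.928) [heading=60, draw]
  RT 60: heading 60 -> 0
  -- iteration 4/6 --
  FD 4: (-5,15.928) -> (-1,15.928) [heading=0, draw]
  RT 60: heading 0 -> 300
  -- iteration 5/6 --
  FD 4: (-1,15.928) -> (1,12.464) [heading=300, draw]
  RT 60: heading 300 -> 240
  -- iteration 6/6 --
  FD 4: (1,12.464) -> (-1,9) [heading=240, draw]
  RT 60: heading 240 -> 180
]
Final: pos=(-1,9), heading=180, 6 segment(s) drawn

Start position: (-1, 9)
Final position: (-1, 9)
Distance = 0; < 1e-6 -> CLOSED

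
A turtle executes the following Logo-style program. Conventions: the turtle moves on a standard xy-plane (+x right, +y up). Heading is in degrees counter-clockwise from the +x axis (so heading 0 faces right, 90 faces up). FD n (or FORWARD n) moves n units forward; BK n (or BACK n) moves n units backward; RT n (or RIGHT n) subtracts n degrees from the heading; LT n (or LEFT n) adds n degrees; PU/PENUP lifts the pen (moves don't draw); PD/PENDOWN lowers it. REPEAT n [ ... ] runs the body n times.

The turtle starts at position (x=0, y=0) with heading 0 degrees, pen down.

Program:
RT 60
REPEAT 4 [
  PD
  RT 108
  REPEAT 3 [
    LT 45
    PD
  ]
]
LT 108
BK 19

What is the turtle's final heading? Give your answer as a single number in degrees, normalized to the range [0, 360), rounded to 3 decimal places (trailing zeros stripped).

Executing turtle program step by step:
Start: pos=(0,0), heading=0, pen down
RT 60: heading 0 -> 300
REPEAT 4 [
  -- iteration 1/4 --
  PD: pen down
  RT 108: heading 300 -> 192
  REPEAT 3 [
    -- iteration 1/3 --
    LT 45: heading 192 -> 237
    PD: pen down
    -- iteration 2/3 --
    LT 45: heading 237 -> 282
    PD: pen down
    -- iteration 3/3 --
    LT 45: heading 282 -> 327
    PD: pen down
  ]
  -- iteration 2/4 --
  PD: pen down
  RT 108: heading 327 -> 219
  REPEAT 3 [
    -- iteration 1/3 --
    LT 45: heading 219 -> 264
    PD: pen down
    -- iteration 2/3 --
    LT 45: heading 264 -> 309
    PD: pen down
    -- iteration 3/3 --
    LT 45: heading 309 -> 354
    PD: pen down
  ]
  -- iteration 3/4 --
  PD: pen down
  RT 108: heading 354 -> 246
  REPEAT 3 [
    -- iteration 1/3 --
    LT 45: heading 246 -> 291
    PD: pen down
    -- iteration 2/3 --
    LT 45: heading 291 -> 336
    PD: pen down
    -- iteration 3/3 --
    LT 45: heading 336 -> 21
    PD: pen down
  ]
  -- iteration 4/4 --
  PD: pen down
  RT 108: heading 21 -> 273
  REPEAT 3 [
    -- iteration 1/3 --
    LT 45: heading 273 -> 318
    PD: pen down
    -- iteration 2/3 --
    LT 45: heading 318 -> 3
    PD: pen down
    -- iteration 3/3 --
    LT 45: heading 3 -> 48
    PD: pen down
  ]
]
LT 108: heading 48 -> 156
BK 19: (0,0) -> (17.357,-7.728) [heading=156, draw]
Final: pos=(17.357,-7.728), heading=156, 1 segment(s) drawn

Answer: 156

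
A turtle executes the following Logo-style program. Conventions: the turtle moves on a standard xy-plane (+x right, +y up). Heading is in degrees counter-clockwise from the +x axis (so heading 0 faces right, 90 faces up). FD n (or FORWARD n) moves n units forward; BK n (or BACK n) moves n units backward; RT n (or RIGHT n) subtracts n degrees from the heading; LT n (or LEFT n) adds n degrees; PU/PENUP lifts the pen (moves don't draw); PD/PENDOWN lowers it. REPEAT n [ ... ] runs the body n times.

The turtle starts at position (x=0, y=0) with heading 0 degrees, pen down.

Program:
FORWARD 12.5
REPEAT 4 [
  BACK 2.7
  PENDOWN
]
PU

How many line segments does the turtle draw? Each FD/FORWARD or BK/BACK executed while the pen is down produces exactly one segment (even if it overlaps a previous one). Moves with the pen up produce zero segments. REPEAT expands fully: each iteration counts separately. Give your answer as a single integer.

Answer: 5

Derivation:
Executing turtle program step by step:
Start: pos=(0,0), heading=0, pen down
FD 12.5: (0,0) -> (12.5,0) [heading=0, draw]
REPEAT 4 [
  -- iteration 1/4 --
  BK 2.7: (12.5,0) -> (9.8,0) [heading=0, draw]
  PD: pen down
  -- iteration 2/4 --
  BK 2.7: (9.8,0) -> (7.1,0) [heading=0, draw]
  PD: pen down
  -- iteration 3/4 --
  BK 2.7: (7.1,0) -> (4.4,0) [heading=0, draw]
  PD: pen down
  -- iteration 4/4 --
  BK 2.7: (4.4,0) -> (1.7,0) [heading=0, draw]
  PD: pen down
]
PU: pen up
Final: pos=(1.7,0), heading=0, 5 segment(s) drawn
Segments drawn: 5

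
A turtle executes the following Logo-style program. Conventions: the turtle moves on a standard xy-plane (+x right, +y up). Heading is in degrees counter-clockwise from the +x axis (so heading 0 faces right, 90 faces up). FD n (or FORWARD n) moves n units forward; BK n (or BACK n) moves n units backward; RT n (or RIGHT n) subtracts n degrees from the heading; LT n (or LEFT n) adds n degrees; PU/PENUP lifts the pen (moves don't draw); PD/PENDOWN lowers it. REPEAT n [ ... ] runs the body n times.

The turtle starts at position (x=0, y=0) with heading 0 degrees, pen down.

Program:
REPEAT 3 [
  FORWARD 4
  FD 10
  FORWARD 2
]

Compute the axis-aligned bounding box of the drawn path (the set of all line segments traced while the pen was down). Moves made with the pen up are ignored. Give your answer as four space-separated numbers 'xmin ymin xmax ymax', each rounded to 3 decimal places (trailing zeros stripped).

Executing turtle program step by step:
Start: pos=(0,0), heading=0, pen down
REPEAT 3 [
  -- iteration 1/3 --
  FD 4: (0,0) -> (4,0) [heading=0, draw]
  FD 10: (4,0) -> (14,0) [heading=0, draw]
  FD 2: (14,0) -> (16,0) [heading=0, draw]
  -- iteration 2/3 --
  FD 4: (16,0) -> (20,0) [heading=0, draw]
  FD 10: (20,0) -> (30,0) [heading=0, draw]
  FD 2: (30,0) -> (32,0) [heading=0, draw]
  -- iteration 3/3 --
  FD 4: (32,0) -> (36,0) [heading=0, draw]
  FD 10: (36,0) -> (46,0) [heading=0, draw]
  FD 2: (46,0) -> (48,0) [heading=0, draw]
]
Final: pos=(48,0), heading=0, 9 segment(s) drawn

Segment endpoints: x in {0, 4, 14, 16, 20, 30, 32, 36, 46, 48}, y in {0}
xmin=0, ymin=0, xmax=48, ymax=0

Answer: 0 0 48 0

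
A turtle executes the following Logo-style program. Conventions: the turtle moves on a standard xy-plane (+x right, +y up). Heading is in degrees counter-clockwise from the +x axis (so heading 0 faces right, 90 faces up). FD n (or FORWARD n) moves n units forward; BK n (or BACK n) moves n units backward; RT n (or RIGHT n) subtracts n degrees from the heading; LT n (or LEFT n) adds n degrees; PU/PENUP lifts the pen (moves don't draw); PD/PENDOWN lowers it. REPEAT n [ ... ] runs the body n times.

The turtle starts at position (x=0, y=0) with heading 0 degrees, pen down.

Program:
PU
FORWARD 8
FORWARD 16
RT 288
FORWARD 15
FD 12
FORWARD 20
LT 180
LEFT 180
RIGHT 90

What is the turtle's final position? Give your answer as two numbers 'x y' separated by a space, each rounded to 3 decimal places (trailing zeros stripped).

Executing turtle program step by step:
Start: pos=(0,0), heading=0, pen down
PU: pen up
FD 8: (0,0) -> (8,0) [heading=0, move]
FD 16: (8,0) -> (24,0) [heading=0, move]
RT 288: heading 0 -> 72
FD 15: (24,0) -> (28.635,14.266) [heading=72, move]
FD 12: (28.635,14.266) -> (32.343,25.679) [heading=72, move]
FD 20: (32.343,25.679) -> (38.524,44.7) [heading=72, move]
LT 180: heading 72 -> 252
LT 180: heading 252 -> 72
RT 90: heading 72 -> 342
Final: pos=(38.524,44.7), heading=342, 0 segment(s) drawn

Answer: 38.524 44.7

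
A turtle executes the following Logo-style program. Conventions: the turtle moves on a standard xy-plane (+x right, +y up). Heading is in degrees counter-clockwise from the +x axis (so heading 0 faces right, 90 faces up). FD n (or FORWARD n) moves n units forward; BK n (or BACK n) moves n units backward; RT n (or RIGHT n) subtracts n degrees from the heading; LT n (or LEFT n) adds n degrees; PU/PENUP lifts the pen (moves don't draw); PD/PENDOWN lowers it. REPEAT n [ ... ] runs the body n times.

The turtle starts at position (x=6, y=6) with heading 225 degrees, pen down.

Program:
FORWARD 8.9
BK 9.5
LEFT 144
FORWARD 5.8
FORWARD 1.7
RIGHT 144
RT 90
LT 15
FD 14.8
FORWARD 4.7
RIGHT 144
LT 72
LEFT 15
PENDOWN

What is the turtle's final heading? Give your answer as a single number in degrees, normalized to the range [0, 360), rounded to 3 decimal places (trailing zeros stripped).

Executing turtle program step by step:
Start: pos=(6,6), heading=225, pen down
FD 8.9: (6,6) -> (-0.293,-0.293) [heading=225, draw]
BK 9.5: (-0.293,-0.293) -> (6.424,6.424) [heading=225, draw]
LT 144: heading 225 -> 9
FD 5.8: (6.424,6.424) -> (12.153,7.332) [heading=9, draw]
FD 1.7: (12.153,7.332) -> (13.832,7.598) [heading=9, draw]
RT 144: heading 9 -> 225
RT 90: heading 225 -> 135
LT 15: heading 135 -> 150
FD 14.8: (13.832,7.598) -> (1.015,14.998) [heading=150, draw]
FD 4.7: (1.015,14.998) -> (-3.056,17.348) [heading=150, draw]
RT 144: heading 150 -> 6
LT 72: heading 6 -> 78
LT 15: heading 78 -> 93
PD: pen down
Final: pos=(-3.056,17.348), heading=93, 6 segment(s) drawn

Answer: 93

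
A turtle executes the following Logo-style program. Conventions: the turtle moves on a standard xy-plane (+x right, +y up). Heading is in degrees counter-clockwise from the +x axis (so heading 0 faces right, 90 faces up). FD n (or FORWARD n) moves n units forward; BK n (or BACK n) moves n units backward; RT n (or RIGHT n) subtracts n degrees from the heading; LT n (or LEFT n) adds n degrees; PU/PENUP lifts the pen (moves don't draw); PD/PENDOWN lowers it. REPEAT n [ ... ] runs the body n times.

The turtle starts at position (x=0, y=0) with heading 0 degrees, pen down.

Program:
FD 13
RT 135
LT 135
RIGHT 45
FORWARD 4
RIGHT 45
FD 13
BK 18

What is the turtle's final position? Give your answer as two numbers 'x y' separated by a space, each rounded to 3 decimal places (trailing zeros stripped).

Executing turtle program step by step:
Start: pos=(0,0), heading=0, pen down
FD 13: (0,0) -> (13,0) [heading=0, draw]
RT 135: heading 0 -> 225
LT 135: heading 225 -> 0
RT 45: heading 0 -> 315
FD 4: (13,0) -> (15.828,-2.828) [heading=315, draw]
RT 45: heading 315 -> 270
FD 13: (15.828,-2.828) -> (15.828,-15.828) [heading=270, draw]
BK 18: (15.828,-15.828) -> (15.828,2.172) [heading=270, draw]
Final: pos=(15.828,2.172), heading=270, 4 segment(s) drawn

Answer: 15.828 2.172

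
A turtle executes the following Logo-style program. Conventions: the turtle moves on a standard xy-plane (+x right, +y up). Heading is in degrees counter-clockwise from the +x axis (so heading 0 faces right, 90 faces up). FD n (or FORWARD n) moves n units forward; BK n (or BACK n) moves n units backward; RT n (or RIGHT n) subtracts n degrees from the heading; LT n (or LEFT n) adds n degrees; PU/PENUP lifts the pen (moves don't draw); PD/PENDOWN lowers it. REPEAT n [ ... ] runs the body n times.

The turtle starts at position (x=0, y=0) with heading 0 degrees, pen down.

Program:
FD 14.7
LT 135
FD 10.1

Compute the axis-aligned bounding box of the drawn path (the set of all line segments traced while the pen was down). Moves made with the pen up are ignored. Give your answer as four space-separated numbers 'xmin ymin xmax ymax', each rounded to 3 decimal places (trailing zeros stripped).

Answer: 0 0 14.7 7.142

Derivation:
Executing turtle program step by step:
Start: pos=(0,0), heading=0, pen down
FD 14.7: (0,0) -> (14.7,0) [heading=0, draw]
LT 135: heading 0 -> 135
FD 10.1: (14.7,0) -> (7.558,7.142) [heading=135, draw]
Final: pos=(7.558,7.142), heading=135, 2 segment(s) drawn

Segment endpoints: x in {0, 7.558, 14.7}, y in {0, 7.142}
xmin=0, ymin=0, xmax=14.7, ymax=7.142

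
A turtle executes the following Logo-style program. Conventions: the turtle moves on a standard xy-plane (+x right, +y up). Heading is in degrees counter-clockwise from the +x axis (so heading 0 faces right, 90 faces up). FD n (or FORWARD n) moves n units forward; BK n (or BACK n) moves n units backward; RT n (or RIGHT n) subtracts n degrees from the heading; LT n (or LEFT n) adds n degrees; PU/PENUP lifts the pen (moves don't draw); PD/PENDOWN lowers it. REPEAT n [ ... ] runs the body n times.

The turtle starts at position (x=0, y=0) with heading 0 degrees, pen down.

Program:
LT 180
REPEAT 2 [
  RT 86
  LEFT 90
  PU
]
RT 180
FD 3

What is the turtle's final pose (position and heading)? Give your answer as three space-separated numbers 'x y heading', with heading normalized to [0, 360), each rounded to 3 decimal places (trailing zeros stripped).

Answer: 2.971 0.418 8

Derivation:
Executing turtle program step by step:
Start: pos=(0,0), heading=0, pen down
LT 180: heading 0 -> 180
REPEAT 2 [
  -- iteration 1/2 --
  RT 86: heading 180 -> 94
  LT 90: heading 94 -> 184
  PU: pen up
  -- iteration 2/2 --
  RT 86: heading 184 -> 98
  LT 90: heading 98 -> 188
  PU: pen up
]
RT 180: heading 188 -> 8
FD 3: (0,0) -> (2.971,0.418) [heading=8, move]
Final: pos=(2.971,0.418), heading=8, 0 segment(s) drawn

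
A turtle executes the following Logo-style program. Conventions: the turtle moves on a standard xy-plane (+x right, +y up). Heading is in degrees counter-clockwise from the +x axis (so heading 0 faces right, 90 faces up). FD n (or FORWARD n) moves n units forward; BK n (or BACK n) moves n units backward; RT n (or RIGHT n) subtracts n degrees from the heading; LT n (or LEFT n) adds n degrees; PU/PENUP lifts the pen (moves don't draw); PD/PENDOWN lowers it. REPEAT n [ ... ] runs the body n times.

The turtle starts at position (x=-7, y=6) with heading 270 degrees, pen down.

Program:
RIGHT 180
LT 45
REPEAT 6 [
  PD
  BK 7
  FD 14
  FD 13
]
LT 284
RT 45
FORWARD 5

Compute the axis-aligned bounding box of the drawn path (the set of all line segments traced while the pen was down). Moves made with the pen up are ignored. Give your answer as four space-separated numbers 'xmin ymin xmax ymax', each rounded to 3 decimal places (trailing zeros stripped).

Answer: -91.853 1.05 -2.05 92.062

Derivation:
Executing turtle program step by step:
Start: pos=(-7,6), heading=270, pen down
RT 180: heading 270 -> 90
LT 45: heading 90 -> 135
REPEAT 6 [
  -- iteration 1/6 --
  PD: pen down
  BK 7: (-7,6) -> (-2.05,1.05) [heading=135, draw]
  FD 14: (-2.05,1.05) -> (-11.95,10.95) [heading=135, draw]
  FD 13: (-11.95,10.95) -> (-21.142,20.142) [heading=135, draw]
  -- iteration 2/6 --
  PD: pen down
  BK 7: (-21.142,20.142) -> (-16.192,15.192) [heading=135, draw]
  FD 14: (-16.192,15.192) -> (-26.092,25.092) [heading=135, draw]
  FD 13: (-26.092,25.092) -> (-35.284,34.284) [heading=135, draw]
  -- iteration 3/6 --
  PD: pen down
  BK 7: (-35.284,34.284) -> (-30.335,29.335) [heading=135, draw]
  FD 14: (-30.335,29.335) -> (-40.234,39.234) [heading=135, draw]
  FD 13: (-40.234,39.234) -> (-49.426,48.426) [heading=135, draw]
  -- iteration 4/6 --
  PD: pen down
  BK 7: (-49.426,48.426) -> (-44.477,43.477) [heading=135, draw]
  FD 14: (-44.477,43.477) -> (-54.376,53.376) [heading=135, draw]
  FD 13: (-54.376,53.376) -> (-63.569,62.569) [heading=135, draw]
  -- iteration 5/6 --
  PD: pen down
  BK 7: (-63.569,62.569) -> (-58.619,57.619) [heading=135, draw]
  FD 14: (-58.619,57.619) -> (-68.518,67.518) [heading=135, draw]
  FD 13: (-68.518,67.518) -> (-77.711,76.711) [heading=135, draw]
  -- iteration 6/6 --
  PD: pen down
  BK 7: (-77.711,76.711) -> (-72.761,71.761) [heading=135, draw]
  FD 14: (-72.761,71.761) -> (-82.66,81.66) [heading=135, draw]
  FD 13: (-82.66,81.66) -> (-91.853,90.853) [heading=135, draw]
]
LT 284: heading 135 -> 59
RT 45: heading 59 -> 14
FD 5: (-91.853,90.853) -> (-87.001,92.062) [heading=14, draw]
Final: pos=(-87.001,92.062), heading=14, 19 segment(s) drawn

Segment endpoints: x in {-91.853, -87.001, -82.66, -77.711, -72.761, -68.518, -63.569, -58.619, -54.376, -49.426, -44.477, -40.234, -35.284, -30.335, -26.092, -21.142, -16.192, -11.95, -7, -2.05}, y in {1.05, 6, 10.95, 15.192, 20.142, 25.092, 29.335, 34.284, 39.234, 43.477, 48.426, 53.376, 57.619, 62.569, 67.518, 71.761, 76.711, 81.66, 90.853, 92.062}
xmin=-91.853, ymin=1.05, xmax=-2.05, ymax=92.062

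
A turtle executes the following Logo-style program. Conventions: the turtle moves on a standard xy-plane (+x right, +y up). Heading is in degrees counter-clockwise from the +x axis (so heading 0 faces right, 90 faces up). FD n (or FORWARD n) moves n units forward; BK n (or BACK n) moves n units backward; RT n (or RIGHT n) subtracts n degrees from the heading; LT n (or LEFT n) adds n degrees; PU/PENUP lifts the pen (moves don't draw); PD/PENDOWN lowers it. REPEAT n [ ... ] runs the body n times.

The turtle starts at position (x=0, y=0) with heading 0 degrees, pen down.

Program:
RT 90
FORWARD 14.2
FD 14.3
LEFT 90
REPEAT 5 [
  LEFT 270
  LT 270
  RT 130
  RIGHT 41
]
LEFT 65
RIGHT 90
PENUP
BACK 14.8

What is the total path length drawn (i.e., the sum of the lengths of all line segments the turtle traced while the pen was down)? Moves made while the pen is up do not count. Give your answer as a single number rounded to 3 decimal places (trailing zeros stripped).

Answer: 28.5

Derivation:
Executing turtle program step by step:
Start: pos=(0,0), heading=0, pen down
RT 90: heading 0 -> 270
FD 14.2: (0,0) -> (0,-14.2) [heading=270, draw]
FD 14.3: (0,-14.2) -> (0,-28.5) [heading=270, draw]
LT 90: heading 270 -> 0
REPEAT 5 [
  -- iteration 1/5 --
  LT 270: heading 0 -> 270
  LT 270: heading 270 -> 180
  RT 130: heading 180 -> 50
  RT 41: heading 50 -> 9
  -- iteration 2/5 --
  LT 270: heading 9 -> 279
  LT 270: heading 279 -> 189
  RT 130: heading 189 -> 59
  RT 41: heading 59 -> 18
  -- iteration 3/5 --
  LT 270: heading 18 -> 288
  LT 270: heading 288 -> 198
  RT 130: heading 198 -> 68
  RT 41: heading 68 -> 27
  -- iteration 4/5 --
  LT 270: heading 27 -> 297
  LT 270: heading 297 -> 207
  RT 130: heading 207 -> 77
  RT 41: heading 77 -> 36
  -- iteration 5/5 --
  LT 270: heading 36 -> 306
  LT 270: heading 306 -> 216
  RT 130: heading 216 -> 86
  RT 41: heading 86 -> 45
]
LT 65: heading 45 -> 110
RT 90: heading 110 -> 20
PU: pen up
BK 14.8: (0,-28.5) -> (-13.907,-33.562) [heading=20, move]
Final: pos=(-13.907,-33.562), heading=20, 2 segment(s) drawn

Segment lengths:
  seg 1: (0,0) -> (0,-14.2), length = 14.2
  seg 2: (0,-14.2) -> (0,-28.5), length = 14.3
Total = 28.5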